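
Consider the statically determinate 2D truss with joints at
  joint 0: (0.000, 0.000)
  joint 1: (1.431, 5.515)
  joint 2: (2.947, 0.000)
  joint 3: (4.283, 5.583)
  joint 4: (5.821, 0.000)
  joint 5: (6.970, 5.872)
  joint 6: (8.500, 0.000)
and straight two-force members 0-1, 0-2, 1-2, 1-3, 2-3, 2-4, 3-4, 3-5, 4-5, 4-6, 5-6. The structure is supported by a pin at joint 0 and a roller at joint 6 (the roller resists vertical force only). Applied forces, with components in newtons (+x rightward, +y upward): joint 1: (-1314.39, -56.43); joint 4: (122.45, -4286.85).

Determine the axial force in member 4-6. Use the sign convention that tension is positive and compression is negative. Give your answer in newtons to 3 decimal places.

N=7 nodes, M=11 members, R=3 reactions → 2N=14, M+R=14
member 0 (0-1): L=5.6976, (cx,cy)=(0.2512,0.9679)
member 1 (0-2): L=2.9470, (cx,cy)=(1.0000,0.0000)
member 2 (1-2): L=5.7196, (cx,cy)=(0.2651,-0.9642)
member 3 (1-3): L=2.8528, (cx,cy)=(0.9997,0.0238)
member 4 (2-3): L=5.7406, (cx,cy)=(0.2327,0.9725)
member 5 (2-4): L=2.8740, (cx,cy)=(1.0000,0.0000)
member 6 (3-4): L=5.7910, (cx,cy)=(0.2656,-0.9641)
member 7 (3-5): L=2.7025, (cx,cy)=(0.9943,0.1069)
member 8 (4-5): L=5.9834, (cx,cy)=(0.1920,0.9814)
member 9 (4-6): L=2.6790, (cx,cy)=(1.0000,0.0000)
member 10 (5-6): L=6.0681, (cx,cy)=(0.2521,-0.9677)
solve A·x = −loads:
  F[0-1] = -2325.3885 N (compression)
  F[0-2] = -607.9023 N (compression)
  F[1-2] = +2278.9430 N (tension)
  F[1-3] = +126.3432 N (tension)
  F[2-3] = -2259.4733 N (compression)
  F[2-4] = +521.9837 N (tension)
  F[3-4] = +2167.3747 N (tension)
  F[3-5] = -980.7820 N (compression)
  F[4-5] = +2238.9825 N (tension)
  F[4-6] = +545.2003 N (tension)
  F[5-6] = -2162.2908 N (compression)
  Rx@0 = +1191.9400 N
  Ry@0 = +2250.8513 N
  Ry@6 = +2092.4287 N

545.200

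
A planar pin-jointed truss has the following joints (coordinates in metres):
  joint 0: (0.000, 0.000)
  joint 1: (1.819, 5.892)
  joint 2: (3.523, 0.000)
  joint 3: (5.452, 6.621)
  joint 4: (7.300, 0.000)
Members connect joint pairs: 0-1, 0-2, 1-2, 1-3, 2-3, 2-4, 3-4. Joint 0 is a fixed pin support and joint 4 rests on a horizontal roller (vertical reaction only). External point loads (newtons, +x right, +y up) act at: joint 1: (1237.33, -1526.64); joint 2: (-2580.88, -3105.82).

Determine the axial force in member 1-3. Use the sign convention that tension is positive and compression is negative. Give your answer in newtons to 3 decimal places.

N=5 nodes, M=7 members, R=3 reactions → 2N=10, M+R=10
member 0 (0-1): L=6.1664, (cx,cy)=(0.2950,0.9555)
member 1 (0-2): L=3.5230, (cx,cy)=(1.0000,0.0000)
member 2 (1-2): L=6.1335, (cx,cy)=(0.2778,-0.9606)
member 3 (1-3): L=3.7054, (cx,cy)=(0.9805,0.1967)
member 4 (2-3): L=6.8963, (cx,cy)=(0.2797,0.9601)
member 5 (2-4): L=3.7770, (cx,cy)=(1.0000,0.0000)
member 6 (3-4): L=6.8741, (cx,cy)=(0.2688,-0.9632)
solve A·x = −loads:
  F[0-1] = -1836.2080 N (compression)
  F[0-2] = -801.8944 N (compression)
  F[1-2] = -127.0318 N (compression)
  F[1-3] = -1778.4518 N (compression)
  F[2-3] = +3362.0548 N (tension)
  F[2-4] = +803.2730 N (tension)
  F[3-4] = -2987.9597 N (compression)
  Rx@0 = +1343.5500 N
  Ry@0 = +1754.4997 N
  Ry@4 = +2877.9603 N

-1778.452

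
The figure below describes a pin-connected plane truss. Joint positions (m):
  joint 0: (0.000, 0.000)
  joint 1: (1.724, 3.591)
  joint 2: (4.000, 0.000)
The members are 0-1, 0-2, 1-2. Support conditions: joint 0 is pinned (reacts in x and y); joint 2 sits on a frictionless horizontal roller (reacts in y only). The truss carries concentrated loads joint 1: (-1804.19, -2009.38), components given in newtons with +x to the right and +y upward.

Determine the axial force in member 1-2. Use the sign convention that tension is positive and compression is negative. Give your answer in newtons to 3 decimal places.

892.298

N=3 nodes, M=3 members, R=3 reactions → 2N=6, M+R=6
member 0 (0-1): L=3.9834, (cx,cy)=(0.4328,0.9015)
member 1 (0-2): L=4.0000, (cx,cy)=(1.0000,0.0000)
member 2 (1-2): L=4.2515, (cx,cy)=(0.5353,-0.8446)
solve A·x = −loads:
  F[0-1] = -3064.9741 N (compression)
  F[0-2] = -477.6804 N (compression)
  F[1-2] = +892.2977 N (tension)
  Rx@0 = +1804.1900 N
  Ry@0 = +2763.0488 N
  Ry@2 = -753.6688 N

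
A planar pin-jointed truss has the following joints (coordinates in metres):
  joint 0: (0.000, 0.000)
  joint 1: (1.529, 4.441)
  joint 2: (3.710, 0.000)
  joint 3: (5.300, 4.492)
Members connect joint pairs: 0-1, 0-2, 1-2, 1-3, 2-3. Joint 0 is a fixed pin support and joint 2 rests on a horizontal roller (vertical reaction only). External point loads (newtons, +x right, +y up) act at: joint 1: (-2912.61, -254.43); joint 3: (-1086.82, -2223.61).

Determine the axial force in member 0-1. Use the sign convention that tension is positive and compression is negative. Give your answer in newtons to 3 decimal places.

N=4 nodes, M=5 members, R=3 reactions → 2N=8, M+R=8
member 0 (0-1): L=4.6968, (cx,cy)=(0.3255,0.9455)
member 1 (0-2): L=3.7100, (cx,cy)=(1.0000,0.0000)
member 2 (1-2): L=4.9477, (cx,cy)=(0.4408,-0.8976)
member 3 (1-3): L=3.7713, (cx,cy)=(0.9999,0.0135)
member 4 (2-3): L=4.7651, (cx,cy)=(0.3337,0.9427)
solve A·x = −loads:
  F[0-1] = -4229.3724 N (compression)
  F[0-2] = -2622.6090 N (compression)
  F[1-2] = +4167.2236 N (tension)
  F[1-3] = -301.2146 N (compression)
  F[2-3] = -2354.4771 N (compression)
  Rx@0 = +3999.4300 N
  Ry@0 = +3998.9942 N
  Ry@2 = -1520.9542 N

-4229.372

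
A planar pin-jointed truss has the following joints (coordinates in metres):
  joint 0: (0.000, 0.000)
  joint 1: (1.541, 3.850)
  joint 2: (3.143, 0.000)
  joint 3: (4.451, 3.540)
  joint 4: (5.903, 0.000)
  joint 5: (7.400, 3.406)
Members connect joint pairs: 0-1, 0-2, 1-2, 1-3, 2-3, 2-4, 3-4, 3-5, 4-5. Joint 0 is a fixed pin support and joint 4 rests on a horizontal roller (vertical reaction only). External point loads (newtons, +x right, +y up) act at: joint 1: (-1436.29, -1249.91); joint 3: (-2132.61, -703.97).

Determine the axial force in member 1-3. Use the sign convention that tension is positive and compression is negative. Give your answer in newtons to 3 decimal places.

-786.898

N=6 nodes, M=9 members, R=3 reactions → 2N=12, M+R=12
member 0 (0-1): L=4.1469, (cx,cy)=(0.3716,0.9284)
member 1 (0-2): L=3.1430, (cx,cy)=(1.0000,0.0000)
member 2 (1-2): L=4.1700, (cx,cy)=(0.3842,-0.9233)
member 3 (1-3): L=2.9265, (cx,cy)=(0.9944,-0.1059)
member 4 (2-3): L=3.7739, (cx,cy)=(0.3466,0.9380)
member 5 (2-4): L=2.7600, (cx,cy)=(1.0000,0.0000)
member 6 (3-4): L=3.8262, (cx,cy)=(0.3795,-0.9252)
member 7 (3-5): L=2.9520, (cx,cy)=(0.9990,-0.0454)
member 8 (4-5): L=3.7205, (cx,cy)=(0.4024,0.9155)
solve A·x = −loads:
  F[0-1] = -3567.9439 N (compression)
  F[0-2] = -2243.0572 N (compression)
  F[1-2] = +2324.2630 N (tension)
  F[1-3] = -786.8984 N (compression)
  F[2-3] = -2287.7006 N (compression)
  F[2-4] = -557.2464 N (compression)
  F[3-4] = +1468.4183 N (tension)
  F[3-5] = +0.0000 N (tension)
  F[4-5] = -0.0000 N (compression)
  Rx@0 = +3568.9000 N
  Ry@0 = +3312.4560 N
  Ry@4 = -1358.5760 N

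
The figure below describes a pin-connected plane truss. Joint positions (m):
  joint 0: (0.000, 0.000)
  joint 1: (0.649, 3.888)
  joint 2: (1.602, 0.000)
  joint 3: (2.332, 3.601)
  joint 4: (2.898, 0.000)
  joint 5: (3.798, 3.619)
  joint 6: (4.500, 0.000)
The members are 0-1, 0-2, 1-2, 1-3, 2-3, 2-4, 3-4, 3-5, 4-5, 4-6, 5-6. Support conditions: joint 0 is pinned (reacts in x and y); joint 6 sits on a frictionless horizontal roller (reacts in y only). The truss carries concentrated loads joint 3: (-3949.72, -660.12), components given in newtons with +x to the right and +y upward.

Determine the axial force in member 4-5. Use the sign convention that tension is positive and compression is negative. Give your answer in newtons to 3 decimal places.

N=7 nodes, M=11 members, R=3 reactions → 2N=14, M+R=14
member 0 (0-1): L=3.9418, (cx,cy)=(0.1646,0.9864)
member 1 (0-2): L=1.6020, (cx,cy)=(1.0000,0.0000)
member 2 (1-2): L=4.0031, (cx,cy)=(0.2381,-0.9712)
member 3 (1-3): L=1.7073, (cx,cy)=(0.9858,-0.1681)
member 4 (2-3): L=3.6742, (cx,cy)=(0.1987,0.9801)
member 5 (2-4): L=1.2960, (cx,cy)=(1.0000,0.0000)
member 6 (3-4): L=3.6452, (cx,cy)=(0.1553,-0.9879)
member 7 (3-5): L=1.4661, (cx,cy)=(0.9999,0.0123)
member 8 (4-5): L=3.7292, (cx,cy)=(0.2413,0.9704)
member 9 (4-6): L=1.6020, (cx,cy)=(1.0000,0.0000)
member 10 (5-6): L=3.6865, (cx,cy)=(0.1904,-0.9817)
solve A·x = −loads:
  F[0-1] = -3526.8162 N (compression)
  F[0-2] = -3369.0445 N (compression)
  F[1-2] = +3844.3018 N (tension)
  F[1-3] = -1517.4670 N (compression)
  F[2-3] = -3809.7234 N (compression)
  F[2-4] = -1696.9310 N (compression)
  F[3-4] = +2868.7238 N (tension)
  F[3-5] = +1251.5921 N (tension)
  F[4-5] = -2920.2495 N (compression)
  F[4-6] = -546.7346 N (compression)
  F[5-6] = +2871.1020 N (tension)
  Rx@0 = +3949.7200 N
  Ry@0 = +3478.6849 N
  Ry@6 = -2818.5649 N

-2920.249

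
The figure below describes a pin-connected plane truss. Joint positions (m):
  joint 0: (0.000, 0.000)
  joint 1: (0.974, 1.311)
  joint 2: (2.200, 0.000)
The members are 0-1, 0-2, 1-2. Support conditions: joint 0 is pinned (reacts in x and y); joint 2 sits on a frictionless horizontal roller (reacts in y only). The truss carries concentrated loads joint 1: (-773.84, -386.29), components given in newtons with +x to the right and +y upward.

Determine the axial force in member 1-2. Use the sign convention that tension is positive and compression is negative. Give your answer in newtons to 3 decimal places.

397.210

N=3 nodes, M=3 members, R=3 reactions → 2N=6, M+R=6
member 0 (0-1): L=1.6332, (cx,cy)=(0.5964,0.8027)
member 1 (0-2): L=2.2000, (cx,cy)=(1.0000,0.0000)
member 2 (1-2): L=1.7949, (cx,cy)=(0.6830,-0.7304)
solve A·x = −loads:
  F[0-1] = -842.6541 N (compression)
  F[0-2] = -271.3071 N (compression)
  F[1-2] = +397.2097 N (tension)
  Rx@0 = +773.8400 N
  Ry@0 = +676.4072 N
  Ry@2 = -290.1172 N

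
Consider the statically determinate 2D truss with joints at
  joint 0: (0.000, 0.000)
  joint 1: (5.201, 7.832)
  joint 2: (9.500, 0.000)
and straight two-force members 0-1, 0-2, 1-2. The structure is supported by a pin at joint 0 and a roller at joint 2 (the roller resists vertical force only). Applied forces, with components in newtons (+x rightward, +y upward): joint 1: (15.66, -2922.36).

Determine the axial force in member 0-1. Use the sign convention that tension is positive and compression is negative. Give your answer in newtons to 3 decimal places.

N=3 nodes, M=3 members, R=3 reactions → 2N=6, M+R=6
member 0 (0-1): L=9.4016, (cx,cy)=(0.5532,0.8330)
member 1 (0-2): L=9.5000, (cx,cy)=(1.0000,0.0000)
member 2 (1-2): L=8.9343, (cx,cy)=(0.4812,-0.8766)
solve A·x = −loads:
  F[0-1] = -1571.9811 N (compression)
  F[0-2] = +885.2831 N (tension)
  F[1-2] = -1839.8187 N (compression)
  Rx@0 = -15.6600 N
  Ry@0 = +1309.5344 N
  Ry@2 = +1612.8256 N

-1571.981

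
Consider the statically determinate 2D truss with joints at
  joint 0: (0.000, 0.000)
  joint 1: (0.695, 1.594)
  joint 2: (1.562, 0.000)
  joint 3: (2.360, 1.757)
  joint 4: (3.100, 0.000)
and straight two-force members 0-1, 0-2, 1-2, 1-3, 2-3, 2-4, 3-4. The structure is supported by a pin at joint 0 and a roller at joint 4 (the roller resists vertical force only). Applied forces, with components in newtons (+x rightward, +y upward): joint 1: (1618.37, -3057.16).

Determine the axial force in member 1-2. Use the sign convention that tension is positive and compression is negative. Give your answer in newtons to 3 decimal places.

-1882.434

N=5 nodes, M=7 members, R=3 reactions → 2N=10, M+R=10
member 0 (0-1): L=1.7389, (cx,cy)=(0.3997,0.9167)
member 1 (0-2): L=1.5620, (cx,cy)=(1.0000,0.0000)
member 2 (1-2): L=1.8145, (cx,cy)=(0.4778,-0.8785)
member 3 (1-3): L=1.6730, (cx,cy)=(0.9952,0.0974)
member 4 (2-3): L=1.9297, (cx,cy)=(0.4135,0.9105)
member 5 (2-4): L=1.5380, (cx,cy)=(1.0000,0.0000)
member 6 (3-4): L=1.9065, (cx,cy)=(0.3882,-0.9216)
solve A·x = −loads:
  F[0-1] = -1679.5891 N (compression)
  F[0-2] = +2289.6550 N (tension)
  F[1-2] = -1882.4339 N (compression)
  F[1-3] = -1396.8567 N (compression)
  F[2-3] = +1816.2181 N (tension)
  F[2-4] = +639.1507 N (tension)
  F[3-4] = -1646.6555 N (compression)
  Rx@0 = -1618.3700 N
  Ry@0 = +1539.6090 N
  Ry@4 = +1517.5510 N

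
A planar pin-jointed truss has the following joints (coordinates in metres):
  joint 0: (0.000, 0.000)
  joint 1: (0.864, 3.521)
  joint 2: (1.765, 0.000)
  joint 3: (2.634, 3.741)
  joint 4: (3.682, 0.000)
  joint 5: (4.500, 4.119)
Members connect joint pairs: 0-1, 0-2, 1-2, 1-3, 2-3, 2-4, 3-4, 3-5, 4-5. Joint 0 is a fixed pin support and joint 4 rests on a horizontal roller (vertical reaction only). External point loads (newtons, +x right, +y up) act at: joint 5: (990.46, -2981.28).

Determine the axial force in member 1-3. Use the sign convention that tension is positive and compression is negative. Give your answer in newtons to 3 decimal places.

866.695

N=6 nodes, M=9 members, R=3 reactions → 2N=12, M+R=12
member 0 (0-1): L=3.6255, (cx,cy)=(0.2383,0.9712)
member 1 (0-2): L=1.7650, (cx,cy)=(1.0000,0.0000)
member 2 (1-2): L=3.6345, (cx,cy)=(0.2479,-0.9688)
member 3 (1-3): L=1.7836, (cx,cy)=(0.9924,0.1233)
member 4 (2-3): L=3.8406, (cx,cy)=(0.2263,0.9741)
member 5 (2-4): L=1.9170, (cx,cy)=(1.0000,0.0000)
member 6 (3-4): L=3.8850, (cx,cy)=(0.2698,-0.9629)
member 7 (3-5): L=1.9039, (cx,cy)=(0.9801,0.1985)
member 8 (4-5): L=4.1994, (cx,cy)=(0.1948,0.9808)
solve A·x = −loads:
  F[0-1] = +1822.8603 N (tension)
  F[0-2] = +556.0454 N (tension)
  F[1-2] = -1717.0363 N (compression)
  F[1-3] = +866.6952 N (tension)
  F[2-3] = +1707.7269 N (tension)
  F[2-4] = -256.0183 N (compression)
  F[3-4] = -1491.6242 N (compression)
  F[3-5] = +1682.3406 N (tension)
  F[4-5] = -3380.0347 N (compression)
  Rx@0 = -990.4600 N
  Ry@0 = -1770.3400 N
  Ry@4 = +4751.6200 N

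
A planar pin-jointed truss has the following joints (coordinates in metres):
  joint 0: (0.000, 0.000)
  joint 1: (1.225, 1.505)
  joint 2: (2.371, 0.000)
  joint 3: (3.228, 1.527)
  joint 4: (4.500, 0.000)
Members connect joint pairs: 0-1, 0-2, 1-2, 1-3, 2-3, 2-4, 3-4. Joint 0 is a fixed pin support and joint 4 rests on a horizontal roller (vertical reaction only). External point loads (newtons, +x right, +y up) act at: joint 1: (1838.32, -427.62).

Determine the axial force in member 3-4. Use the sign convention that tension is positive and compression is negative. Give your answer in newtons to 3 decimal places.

-951.687

N=5 nodes, M=7 members, R=3 reactions → 2N=10, M+R=10
member 0 (0-1): L=1.9405, (cx,cy)=(0.6313,0.7756)
member 1 (0-2): L=2.3710, (cx,cy)=(1.0000,0.0000)
member 2 (1-2): L=1.8917, (cx,cy)=(0.6058,-0.7956)
member 3 (1-3): L=2.0031, (cx,cy)=(0.9999,0.0110)
member 4 (2-3): L=1.7511, (cx,cy)=(0.4894,0.8720)
member 5 (2-4): L=2.1290, (cx,cy)=(1.0000,0.0000)
member 6 (3-4): L=1.9874, (cx,cy)=(0.6400,-0.7683)
solve A·x = −loads:
  F[0-1] = +391.4627 N (tension)
  F[0-2] = +1591.2008 N (tension)
  F[1-2] = -933.2444 N (compression)
  F[1-3] = -1025.8844 N (compression)
  F[2-3] = +851.4334 N (tension)
  F[2-4] = +609.1136 N (tension)
  F[3-4] = -951.6865 N (compression)
  Rx@0 = -1838.3200 N
  Ry@0 = -303.6036 N
  Ry@4 = +731.2236 N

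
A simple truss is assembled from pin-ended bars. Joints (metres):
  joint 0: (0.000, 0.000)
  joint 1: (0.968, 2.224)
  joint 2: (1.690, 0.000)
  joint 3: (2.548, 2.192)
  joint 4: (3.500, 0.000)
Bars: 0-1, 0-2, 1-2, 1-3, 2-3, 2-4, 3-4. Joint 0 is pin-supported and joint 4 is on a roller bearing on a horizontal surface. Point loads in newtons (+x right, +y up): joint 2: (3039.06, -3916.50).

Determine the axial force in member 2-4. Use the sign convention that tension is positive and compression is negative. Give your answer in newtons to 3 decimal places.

N=5 nodes, M=7 members, R=3 reactions → 2N=10, M+R=10
member 0 (0-1): L=2.4255, (cx,cy)=(0.3991,0.9169)
member 1 (0-2): L=1.6900, (cx,cy)=(1.0000,0.0000)
member 2 (1-2): L=2.3383, (cx,cy)=(0.3088,-0.9511)
member 3 (1-3): L=1.5803, (cx,cy)=(0.9998,-0.0202)
member 4 (2-3): L=2.3539, (cx,cy)=(0.3645,0.9312)
member 5 (2-4): L=1.8100, (cx,cy)=(1.0000,0.0000)
member 6 (3-4): L=2.3898, (cx,cy)=(0.3984,-0.9172)
solve A·x = −loads:
  F[0-1] = -2208.9235 N (compression)
  F[0-2] = +3920.6146 N (tension)
  F[1-2] = +2162.4358 N (tension)
  F[1-3] = -1549.5819 N (compression)
  F[2-3] = +1997.1243 N (tension)
  F[2-4] = +821.3215 N (tension)
  F[3-4] = -2061.7628 N (compression)
  Rx@0 = -3039.0600 N
  Ry@0 = +2025.3900 N
  Ry@4 = +1891.1100 N

821.321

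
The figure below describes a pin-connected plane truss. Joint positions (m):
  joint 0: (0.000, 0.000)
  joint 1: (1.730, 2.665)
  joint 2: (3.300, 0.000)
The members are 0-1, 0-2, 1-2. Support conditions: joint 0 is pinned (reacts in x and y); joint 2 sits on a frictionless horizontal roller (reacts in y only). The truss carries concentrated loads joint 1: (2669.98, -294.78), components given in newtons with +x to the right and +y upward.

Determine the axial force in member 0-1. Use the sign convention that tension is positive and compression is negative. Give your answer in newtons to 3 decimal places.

2403.489

N=3 nodes, M=3 members, R=3 reactions → 2N=6, M+R=6
member 0 (0-1): L=3.1773, (cx,cy)=(0.5445,0.8388)
member 1 (0-2): L=3.3000, (cx,cy)=(1.0000,0.0000)
member 2 (1-2): L=3.0931, (cx,cy)=(0.5076,-0.8616)
solve A·x = −loads:
  F[0-1] = +2403.4889 N (tension)
  F[0-2] = +1361.3033 N (tension)
  F[1-2] = -2681.9209 N (compression)
  Rx@0 = -2669.9800 N
  Ry@0 = -2015.9673 N
  Ry@2 = +2310.7473 N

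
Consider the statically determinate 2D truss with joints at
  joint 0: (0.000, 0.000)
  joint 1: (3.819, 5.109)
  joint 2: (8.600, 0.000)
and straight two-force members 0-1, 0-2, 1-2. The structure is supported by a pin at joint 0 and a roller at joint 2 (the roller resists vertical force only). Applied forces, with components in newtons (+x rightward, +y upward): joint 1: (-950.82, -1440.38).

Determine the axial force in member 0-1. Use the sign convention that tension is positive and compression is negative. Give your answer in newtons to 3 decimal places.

N=3 nodes, M=3 members, R=3 reactions → 2N=6, M+R=6
member 0 (0-1): L=6.3786, (cx,cy)=(0.5987,0.8010)
member 1 (0-2): L=8.6000, (cx,cy)=(1.0000,0.0000)
member 2 (1-2): L=6.9971, (cx,cy)=(0.6833,-0.7302)
solve A·x = −loads:
  F[0-1] = -1704.9626 N (compression)
  F[0-2] = +69.9752 N (tension)
  F[1-2] = -102.4107 N (compression)
  Rx@0 = +950.8200 N
  Ry@0 = +1365.6042 N
  Ry@2 = +74.7758 N

-1704.963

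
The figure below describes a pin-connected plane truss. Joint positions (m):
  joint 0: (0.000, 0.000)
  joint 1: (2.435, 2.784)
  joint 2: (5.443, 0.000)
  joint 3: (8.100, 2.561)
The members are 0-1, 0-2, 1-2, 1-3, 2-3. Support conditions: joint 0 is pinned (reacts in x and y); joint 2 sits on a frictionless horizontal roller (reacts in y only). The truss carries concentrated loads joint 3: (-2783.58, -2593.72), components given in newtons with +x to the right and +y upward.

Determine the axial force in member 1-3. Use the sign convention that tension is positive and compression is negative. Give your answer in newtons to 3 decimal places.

-89.068

N=4 nodes, M=5 members, R=3 reactions → 2N=8, M+R=8
member 0 (0-1): L=3.6986, (cx,cy)=(0.6584,0.7527)
member 1 (0-2): L=5.4430, (cx,cy)=(1.0000,0.0000)
member 2 (1-2): L=4.0986, (cx,cy)=(0.7339,-0.6793)
member 3 (1-3): L=5.6694, (cx,cy)=(0.9992,-0.0393)
member 4 (2-3): L=3.6903, (cx,cy)=(0.7200,0.6940)
solve A·x = −loads:
  F[0-1] = -57.9043 N (compression)
  F[0-2] = -2745.4586 N (compression)
  F[1-2] = +69.3242 N (tension)
  F[1-3] = -89.0677 N (compression)
  F[2-3] = -3742.5042 N (compression)
  Rx@0 = +2783.5800 N
  Ry@0 = +43.5852 N
  Ry@2 = +2550.1348 N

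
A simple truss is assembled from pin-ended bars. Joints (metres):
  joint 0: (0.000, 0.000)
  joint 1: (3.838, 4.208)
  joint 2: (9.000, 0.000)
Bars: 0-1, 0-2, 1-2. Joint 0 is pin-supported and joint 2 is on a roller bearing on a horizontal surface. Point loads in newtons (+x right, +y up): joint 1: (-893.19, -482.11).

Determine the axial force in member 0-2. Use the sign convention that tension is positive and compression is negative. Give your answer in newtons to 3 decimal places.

N=3 nodes, M=3 members, R=3 reactions → 2N=6, M+R=6
member 0 (0-1): L=5.6954, (cx,cy)=(0.6739,0.7388)
member 1 (0-2): L=9.0000, (cx,cy)=(1.0000,0.0000)
member 2 (1-2): L=6.6598, (cx,cy)=(0.7751,-0.6318)
solve A·x = −loads:
  F[0-1] = -939.4866 N (compression)
  F[0-2] = -260.0907 N (compression)
  F[1-2] = +335.5605 N (tension)
  Rx@0 = +893.1900 N
  Ry@0 = +694.1328 N
  Ry@2 = -212.0228 N

-260.091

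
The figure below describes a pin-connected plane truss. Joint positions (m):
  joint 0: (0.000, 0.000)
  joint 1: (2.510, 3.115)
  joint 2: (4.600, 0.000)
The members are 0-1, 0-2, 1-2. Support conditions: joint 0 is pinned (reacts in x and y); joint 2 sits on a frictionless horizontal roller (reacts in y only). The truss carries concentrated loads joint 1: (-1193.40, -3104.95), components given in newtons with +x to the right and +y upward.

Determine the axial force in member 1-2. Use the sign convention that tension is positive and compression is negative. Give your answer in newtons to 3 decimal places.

N=3 nodes, M=3 members, R=3 reactions → 2N=6, M+R=6
member 0 (0-1): L=4.0004, (cx,cy)=(0.6274,0.7787)
member 1 (0-2): L=4.6000, (cx,cy)=(1.0000,0.0000)
member 2 (1-2): L=3.7512, (cx,cy)=(0.5572,-0.8304)
solve A·x = −loads:
  F[0-1] = -2849.5630 N (compression)
  F[0-2] = +594.5150 N (tension)
  F[1-2] = -1067.0482 N (compression)
  Rx@0 = +1193.4000 N
  Ry@0 = +2218.8666 N
  Ry@2 = +886.0834 N

-1067.048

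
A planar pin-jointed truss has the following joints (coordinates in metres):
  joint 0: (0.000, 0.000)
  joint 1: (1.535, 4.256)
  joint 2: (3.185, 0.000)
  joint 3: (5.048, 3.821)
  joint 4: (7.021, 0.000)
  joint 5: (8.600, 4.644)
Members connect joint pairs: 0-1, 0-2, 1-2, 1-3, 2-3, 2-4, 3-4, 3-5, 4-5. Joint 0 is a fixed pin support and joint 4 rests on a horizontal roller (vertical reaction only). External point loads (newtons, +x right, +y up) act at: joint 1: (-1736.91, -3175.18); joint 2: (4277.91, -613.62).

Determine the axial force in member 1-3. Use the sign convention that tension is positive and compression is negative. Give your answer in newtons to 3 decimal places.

76.636

N=6 nodes, M=9 members, R=3 reactions → 2N=12, M+R=12
member 0 (0-1): L=4.5244, (cx,cy)=(0.3393,0.9407)
member 1 (0-2): L=3.1850, (cx,cy)=(1.0000,0.0000)
member 2 (1-2): L=4.5647, (cx,cy)=(0.3615,-0.9324)
member 3 (1-3): L=3.5398, (cx,cy)=(0.9924,-0.1229)
member 4 (2-3): L=4.2510, (cx,cy)=(0.4383,0.8989)
member 5 (2-4): L=3.8360, (cx,cy)=(1.0000,0.0000)
member 6 (3-4): L=4.3003, (cx,cy)=(0.4588,-0.8885)
member 7 (3-5): L=3.6461, (cx,cy)=(0.9742,0.2257)
member 8 (4-5): L=4.9051, (cx,cy)=(0.3219,0.9468)
solve A·x = −loads:
  F[0-1] = -4113.0905 N (compression)
  F[0-2] = +3936.4692 N (tension)
  F[1-2] = +734.1773 N (tension)
  F[1-3] = +76.6361 N (tension)
  F[2-3] = -78.8939 N (compression)
  F[2-4] = -41.4798 N (compression)
  F[3-4] = +90.4087 N (tension)
  F[3-5] = +0.0000 N (tension)
  F[4-5] = +0.0000 N (tension)
  Rx@0 = -2541.0000 N
  Ry@0 = +3869.1316 N
  Ry@4 = -80.3316 N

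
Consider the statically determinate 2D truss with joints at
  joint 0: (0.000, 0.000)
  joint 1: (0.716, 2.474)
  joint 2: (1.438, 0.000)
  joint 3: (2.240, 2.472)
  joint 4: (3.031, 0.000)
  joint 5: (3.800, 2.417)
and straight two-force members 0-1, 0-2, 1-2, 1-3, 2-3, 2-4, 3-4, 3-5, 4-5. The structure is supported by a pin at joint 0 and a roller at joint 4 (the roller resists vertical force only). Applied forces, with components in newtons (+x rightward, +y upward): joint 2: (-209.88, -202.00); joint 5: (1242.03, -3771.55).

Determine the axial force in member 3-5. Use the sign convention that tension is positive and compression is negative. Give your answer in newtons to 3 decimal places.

N=6 nodes, M=9 members, R=3 reactions → 2N=12, M+R=12
member 0 (0-1): L=2.5755, (cx,cy)=(0.2780,0.9606)
member 1 (0-2): L=1.4380, (cx,cy)=(1.0000,0.0000)
member 2 (1-2): L=2.5772, (cx,cy)=(0.2801,-0.9600)
member 3 (1-3): L=1.5240, (cx,cy)=(1.0000,-0.0013)
member 4 (2-3): L=2.5988, (cx,cy)=(0.3086,0.9512)
member 5 (2-4): L=1.5930, (cx,cy)=(1.0000,0.0000)
member 6 (3-4): L=2.5955, (cx,cy)=(0.3048,-0.9524)
member 7 (3-5): L=1.5610, (cx,cy)=(0.9994,-0.0352)
member 8 (4-5): L=2.5364, (cx,cy)=(0.3032,0.9529)
solve A·x = −loads:
  F[0-1] = +1916.7042 N (tension)
  F[0-2] = +499.3033 N (tension)
  F[1-2] = -1919.4139 N (compression)
  F[1-3] = +1070.5695 N (tension)
  F[2-3] = +2149.4643 N (tension)
  F[2-4] = -491.8606 N (compression)
  F[3-4] = -2234.5926 N (compression)
  F[3-5] = +2416.4094 N (tension)
  F[4-5] = -3868.4953 N (compression)
  Rx@0 = -1032.1500 N
  Ry@0 = -1841.1489 N
  Ry@4 = +5814.6989 N

2416.409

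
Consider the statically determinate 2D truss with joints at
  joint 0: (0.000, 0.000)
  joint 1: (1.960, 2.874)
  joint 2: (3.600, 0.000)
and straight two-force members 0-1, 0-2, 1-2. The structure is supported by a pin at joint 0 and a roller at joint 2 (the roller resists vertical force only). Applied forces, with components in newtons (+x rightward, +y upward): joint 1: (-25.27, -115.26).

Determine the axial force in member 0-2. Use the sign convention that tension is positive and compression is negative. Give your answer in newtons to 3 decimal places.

24.297

N=3 nodes, M=3 members, R=3 reactions → 2N=6, M+R=6
member 0 (0-1): L=3.4787, (cx,cy)=(0.5634,0.8262)
member 1 (0-2): L=3.6000, (cx,cy)=(1.0000,0.0000)
member 2 (1-2): L=3.3090, (cx,cy)=(0.4956,-0.8685)
solve A·x = −loads:
  F[0-1] = -87.9741 N (compression)
  F[0-2] = +24.2969 N (tension)
  F[1-2] = -49.0234 N (compression)
  Rx@0 = +25.2700 N
  Ry@0 = +72.6812 N
  Ry@2 = +42.5788 N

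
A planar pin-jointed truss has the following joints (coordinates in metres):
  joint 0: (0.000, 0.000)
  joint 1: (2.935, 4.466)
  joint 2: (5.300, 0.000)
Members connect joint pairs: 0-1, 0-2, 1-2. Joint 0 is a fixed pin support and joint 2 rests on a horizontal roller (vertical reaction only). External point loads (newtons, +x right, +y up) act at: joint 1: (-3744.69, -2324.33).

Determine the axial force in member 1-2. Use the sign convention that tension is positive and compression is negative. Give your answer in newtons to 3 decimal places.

N=3 nodes, M=3 members, R=3 reactions → 2N=6, M+R=6
member 0 (0-1): L=5.3441, (cx,cy)=(0.5492,0.8357)
member 1 (0-2): L=5.3000, (cx,cy)=(1.0000,0.0000)
member 2 (1-2): L=5.0536, (cx,cy)=(0.4680,-0.8837)
solve A·x = −loads:
  F[0-1] = -5016.9527 N (compression)
  F[0-2] = -989.3594 N (compression)
  F[1-2] = +2114.0712 N (tension)
  Rx@0 = +3744.6900 N
  Ry@0 = +4192.6087 N
  Ry@2 = -1868.2787 N

2114.071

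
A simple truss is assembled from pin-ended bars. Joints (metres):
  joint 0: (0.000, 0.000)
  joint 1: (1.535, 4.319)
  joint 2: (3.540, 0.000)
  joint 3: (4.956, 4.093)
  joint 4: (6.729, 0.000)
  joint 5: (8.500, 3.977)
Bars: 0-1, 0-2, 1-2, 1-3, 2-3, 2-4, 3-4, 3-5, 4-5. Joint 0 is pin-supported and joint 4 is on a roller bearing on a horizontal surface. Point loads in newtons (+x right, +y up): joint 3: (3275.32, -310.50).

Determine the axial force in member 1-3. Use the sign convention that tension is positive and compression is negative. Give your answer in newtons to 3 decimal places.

N=6 nodes, M=9 members, R=3 reactions → 2N=12, M+R=12
member 0 (0-1): L=4.5837, (cx,cy)=(0.3349,0.9423)
member 1 (0-2): L=3.5400, (cx,cy)=(1.0000,0.0000)
member 2 (1-2): L=4.7617, (cx,cy)=(0.4211,-0.9070)
member 3 (1-3): L=3.4285, (cx,cy)=(0.9978,-0.0659)
member 4 (2-3): L=4.3310, (cx,cy)=(0.3269,0.9450)
member 5 (2-4): L=3.1890, (cx,cy)=(1.0000,0.0000)
member 6 (3-4): L=4.4605, (cx,cy)=(0.3975,-0.9176)
member 7 (3-5): L=3.5459, (cx,cy)=(0.9995,-0.0327)
member 8 (4-5): L=4.3535, (cx,cy)=(0.4068,0.9135)
solve A·x = −loads:
  F[0-1] = +2027.5131 N (tension)
  F[0-2] = +2596.3366 N (tension)
  F[1-2] = -2223.9205 N (compression)
  F[1-3] = +1618.9266 N (tension)
  F[2-3] = +2134.4626 N (tension)
  F[2-4] = +962.0648 N (tension)
  F[3-4] = -2420.3625 N (compression)
  F[3-5] = -0.0000 N (compression)
  F[4-5] = +0.0000 N (tension)
  Rx@0 = -3275.3200 N
  Ry@0 = -1910.4426 N
  Ry@4 = +2220.9426 N

1618.927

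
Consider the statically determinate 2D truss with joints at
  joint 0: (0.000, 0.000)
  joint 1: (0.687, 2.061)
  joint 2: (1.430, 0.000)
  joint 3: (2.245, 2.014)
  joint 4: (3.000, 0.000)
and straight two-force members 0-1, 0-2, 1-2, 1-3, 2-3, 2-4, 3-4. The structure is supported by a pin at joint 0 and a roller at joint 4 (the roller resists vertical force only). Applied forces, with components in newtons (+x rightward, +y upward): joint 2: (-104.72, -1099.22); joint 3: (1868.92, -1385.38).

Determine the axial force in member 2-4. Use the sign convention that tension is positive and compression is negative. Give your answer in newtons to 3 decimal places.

1055.409

N=5 nodes, M=7 members, R=3 reactions → 2N=10, M+R=10
member 0 (0-1): L=2.1725, (cx,cy)=(0.3162,0.9487)
member 1 (0-2): L=1.4300, (cx,cy)=(1.0000,0.0000)
member 2 (1-2): L=2.1908, (cx,cy)=(0.3391,-0.9407)
member 3 (1-3): L=1.5587, (cx,cy)=(0.9995,-0.0302)
member 4 (2-3): L=2.1727, (cx,cy)=(0.3751,0.9270)
member 5 (2-4): L=1.5700, (cx,cy)=(1.0000,0.0000)
member 6 (3-4): L=2.1509, (cx,cy)=(0.3510,-0.9364)
solve A·x = −loads:
  F[0-1] = +348.6473 N (tension)
  F[0-2] = +1653.9480 N (tension)
  F[1-2] = -359.0327 N (compression)
  F[1-3] = +232.1197 N (tension)
  F[2-3] = +1550.1728 N (tension)
  F[2-4] = +1055.4090 N (tension)
  F[3-4] = -3006.6787 N (compression)
  Rx@0 = -1764.2000 N
  Ry@0 = -330.7559 N
  Ry@4 = +2815.3559 N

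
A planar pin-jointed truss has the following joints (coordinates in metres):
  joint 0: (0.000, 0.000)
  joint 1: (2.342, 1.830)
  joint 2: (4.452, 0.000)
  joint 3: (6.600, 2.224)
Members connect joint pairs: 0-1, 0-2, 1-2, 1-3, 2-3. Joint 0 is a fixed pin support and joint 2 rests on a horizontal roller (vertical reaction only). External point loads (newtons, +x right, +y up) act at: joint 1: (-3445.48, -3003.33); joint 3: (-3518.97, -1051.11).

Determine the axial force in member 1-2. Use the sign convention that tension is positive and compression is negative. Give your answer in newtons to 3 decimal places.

1270.902

N=4 nodes, M=5 members, R=3 reactions → 2N=8, M+R=8
member 0 (0-1): L=2.9722, (cx,cy)=(0.7880,0.6157)
member 1 (0-2): L=4.4520, (cx,cy)=(1.0000,0.0000)
member 2 (1-2): L=2.7930, (cx,cy)=(0.7555,-0.6552)
member 3 (1-3): L=4.2762, (cx,cy)=(0.9957,0.0921)
member 4 (2-3): L=3.0919, (cx,cy)=(0.6947,0.7193)
solve A·x = −loads:
  F[0-1] = -6643.4671 N (compression)
  F[0-2] = -1729.5749 N (compression)
  F[1-2] = +1270.9015 N (tension)
  F[1-3] = -2761.2469 N (compression)
  F[2-3] = -1107.6116 N (compression)
  Rx@0 = +6964.4500 N
  Ry@0 = +4090.4447 N
  Ry@2 = -36.0047 N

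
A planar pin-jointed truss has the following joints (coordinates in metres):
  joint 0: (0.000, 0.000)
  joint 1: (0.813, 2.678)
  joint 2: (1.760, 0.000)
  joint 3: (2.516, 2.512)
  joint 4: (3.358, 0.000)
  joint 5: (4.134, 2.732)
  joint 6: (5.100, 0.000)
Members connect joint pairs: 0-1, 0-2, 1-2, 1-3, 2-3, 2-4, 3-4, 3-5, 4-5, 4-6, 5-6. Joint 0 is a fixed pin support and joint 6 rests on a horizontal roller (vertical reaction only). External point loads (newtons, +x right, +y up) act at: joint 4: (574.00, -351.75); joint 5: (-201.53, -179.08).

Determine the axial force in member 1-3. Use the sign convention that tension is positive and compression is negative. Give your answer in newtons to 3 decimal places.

-179.197

N=7 nodes, M=11 members, R=3 reactions → 2N=14, M+R=14
member 0 (0-1): L=2.7987, (cx,cy)=(0.2905,0.9569)
member 1 (0-2): L=1.7600, (cx,cy)=(1.0000,0.0000)
member 2 (1-2): L=2.8405, (cx,cy)=(0.3334,-0.9428)
member 3 (1-3): L=1.7111, (cx,cy)=(0.9953,-0.0970)
member 4 (2-3): L=2.6233, (cx,cy)=(0.2882,0.9576)
member 5 (2-4): L=1.5980, (cx,cy)=(1.0000,0.0000)
member 6 (3-4): L=2.6494, (cx,cy)=(0.3178,-0.9482)
member 7 (3-5): L=1.6329, (cx,cy)=(0.9909,0.1347)
member 8 (4-5): L=2.8401, (cx,cy)=(0.2732,0.9619)
member 9 (4-6): L=1.7420, (cx,cy)=(1.0000,0.0000)
member 10 (5-6): L=2.8978, (cx,cy)=(0.3334,-0.9428)
solve A·x = −loads:
  F[0-1] = -273.8319 N (compression)
  F[0-2] = +452.0163 N (tension)
  F[1-2] = +296.3636 N (tension)
  F[1-3] = -179.1966 N (compression)
  F[2-3] = -291.7876 N (compression)
  F[2-4] = +634.9107 N (tension)
  F[3-4] = +228.3104 N (tension)
  F[3-5] = -338.0832 N (compression)
  F[4-5] = +140.6278 N (tension)
  F[4-6] = +95.0465 N (tension)
  F[5-6] = -285.1154 N (compression)
  Rx@0 = -372.4700 N
  Ry@0 = +262.0235 N
  Ry@6 = +268.8065 N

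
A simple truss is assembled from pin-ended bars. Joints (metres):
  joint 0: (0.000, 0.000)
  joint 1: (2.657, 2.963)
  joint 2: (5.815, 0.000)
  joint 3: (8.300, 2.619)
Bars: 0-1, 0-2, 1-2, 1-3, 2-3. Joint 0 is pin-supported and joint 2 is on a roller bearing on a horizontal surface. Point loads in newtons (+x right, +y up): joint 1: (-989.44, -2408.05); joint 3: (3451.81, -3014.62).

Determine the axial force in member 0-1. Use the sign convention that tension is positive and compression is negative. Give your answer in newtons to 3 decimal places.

1384.818

N=4 nodes, M=5 members, R=3 reactions → 2N=8, M+R=8
member 0 (0-1): L=3.9798, (cx,cy)=(0.6676,0.7445)
member 1 (0-2): L=5.8150, (cx,cy)=(1.0000,0.0000)
member 2 (1-2): L=4.3304, (cx,cy)=(0.7293,-0.6842)
member 3 (1-3): L=5.6535, (cx,cy)=(0.9981,-0.0608)
member 4 (2-3): L=3.6103, (cx,cy)=(0.6883,0.7254)
solve A·x = −loads:
  F[0-1] = +1384.8184 N (tension)
  F[0-2] = +1537.8416 N (tension)
  F[1-2] = -5557.7678 N (compression)
  F[1-3] = +5978.1226 N (tension)
  F[2-3] = -3654.2442 N (compression)
  Rx@0 = -2462.3700 N
  Ry@0 = -1031.0040 N
  Ry@2 = +6453.6740 N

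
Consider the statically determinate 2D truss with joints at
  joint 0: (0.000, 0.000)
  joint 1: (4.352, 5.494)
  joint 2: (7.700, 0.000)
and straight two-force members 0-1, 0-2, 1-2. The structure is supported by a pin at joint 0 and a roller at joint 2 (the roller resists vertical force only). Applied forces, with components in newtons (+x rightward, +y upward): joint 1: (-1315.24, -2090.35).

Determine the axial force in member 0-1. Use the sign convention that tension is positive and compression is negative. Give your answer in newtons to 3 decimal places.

-2356.686

N=3 nodes, M=3 members, R=3 reactions → 2N=6, M+R=6
member 0 (0-1): L=7.0088, (cx,cy)=(0.6209,0.7839)
member 1 (0-2): L=7.7000, (cx,cy)=(1.0000,0.0000)
member 2 (1-2): L=6.4338, (cx,cy)=(0.5204,-0.8539)
solve A·x = −loads:
  F[0-1] = -2356.6864 N (compression)
  F[0-2] = +148.0961 N (tension)
  F[1-2] = -284.5918 N (compression)
  Rx@0 = +1315.2400 N
  Ry@0 = +1847.3273 N
  Ry@2 = +243.0227 N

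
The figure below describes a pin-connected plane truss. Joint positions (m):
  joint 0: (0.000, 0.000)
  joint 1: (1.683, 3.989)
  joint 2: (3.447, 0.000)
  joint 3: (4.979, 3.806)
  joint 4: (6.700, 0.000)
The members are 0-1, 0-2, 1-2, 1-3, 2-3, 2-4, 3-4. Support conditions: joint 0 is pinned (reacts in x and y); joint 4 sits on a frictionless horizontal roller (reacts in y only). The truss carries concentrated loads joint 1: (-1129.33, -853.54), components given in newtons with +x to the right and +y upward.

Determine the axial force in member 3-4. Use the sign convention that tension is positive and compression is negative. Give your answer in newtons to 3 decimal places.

N=5 nodes, M=7 members, R=3 reactions → 2N=10, M+R=10
member 0 (0-1): L=4.3295, (cx,cy)=(0.3887,0.9214)
member 1 (0-2): L=3.4470, (cx,cy)=(1.0000,0.0000)
member 2 (1-2): L=4.3616, (cx,cy)=(0.4044,-0.9146)
member 3 (1-3): L=3.3011, (cx,cy)=(0.9985,-0.0554)
member 4 (2-3): L=4.1028, (cx,cy)=(0.3734,0.9277)
member 5 (2-4): L=3.2530, (cx,cy)=(1.0000,0.0000)
member 6 (3-4): L=4.1770, (cx,cy)=(0.4120,-0.9112)
solve A·x = −loads:
  F[0-1] = -1423.4601 N (compression)
  F[0-2] = -575.9911 N (compression)
  F[1-2] = +477.5060 N (tension)
  F[1-3] = +383.4602 N (tension)
  F[2-3] = -470.7623 N (compression)
  F[2-4] = -207.0846 N (compression)
  F[3-4] = +502.6124 N (tension)
  Rx@0 = +1129.3300 N
  Ry@0 = +1311.5086 N
  Ry@4 = -457.9686 N

502.612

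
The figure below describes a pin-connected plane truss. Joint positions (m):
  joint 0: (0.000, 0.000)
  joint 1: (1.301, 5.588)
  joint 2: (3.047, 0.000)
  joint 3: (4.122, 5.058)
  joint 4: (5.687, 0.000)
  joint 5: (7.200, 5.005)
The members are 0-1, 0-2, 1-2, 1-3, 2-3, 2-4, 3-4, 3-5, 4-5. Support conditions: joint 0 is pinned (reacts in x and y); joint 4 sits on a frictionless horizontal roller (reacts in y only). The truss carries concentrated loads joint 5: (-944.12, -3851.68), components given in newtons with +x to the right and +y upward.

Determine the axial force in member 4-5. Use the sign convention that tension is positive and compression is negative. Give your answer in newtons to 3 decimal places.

N=6 nodes, M=9 members, R=3 reactions → 2N=12, M+R=12
member 0 (0-1): L=5.7375, (cx,cy)=(0.2268,0.9740)
member 1 (0-2): L=3.0470, (cx,cy)=(1.0000,0.0000)
member 2 (1-2): L=5.8544, (cx,cy)=(0.2982,-0.9545)
member 3 (1-3): L=2.8704, (cx,cy)=(0.9828,-0.1846)
member 4 (2-3): L=5.1710, (cx,cy)=(0.2079,0.9782)
member 5 (2-4): L=2.6400, (cx,cy)=(1.0000,0.0000)
member 6 (3-4): L=5.2946, (cx,cy)=(0.2956,-0.9553)
member 7 (3-5): L=3.0785, (cx,cy)=(0.9999,-0.0172)
member 8 (4-5): L=5.2287, (cx,cy)=(0.2894,0.9572)
solve A·x = −loads:
  F[0-1] = +199.0068 N (tension)
  F[0-2] = -989.2459 N (compression)
  F[1-2] = -225.1641 N (compression)
  F[1-3] = +114.2424 N (tension)
  F[2-3] = +219.7178 N (tension)
  F[2-4] = -1102.0754 N (compression)
  F[3-4] = -206.8378 N (compression)
  F[3-5] = +219.1261 N (tension)
  F[4-5] = -4019.8828 N (compression)
  Rx@0 = +944.1200 N
  Ry@0 = -193.8230 N
  Ry@4 = +4045.5030 N

-4019.883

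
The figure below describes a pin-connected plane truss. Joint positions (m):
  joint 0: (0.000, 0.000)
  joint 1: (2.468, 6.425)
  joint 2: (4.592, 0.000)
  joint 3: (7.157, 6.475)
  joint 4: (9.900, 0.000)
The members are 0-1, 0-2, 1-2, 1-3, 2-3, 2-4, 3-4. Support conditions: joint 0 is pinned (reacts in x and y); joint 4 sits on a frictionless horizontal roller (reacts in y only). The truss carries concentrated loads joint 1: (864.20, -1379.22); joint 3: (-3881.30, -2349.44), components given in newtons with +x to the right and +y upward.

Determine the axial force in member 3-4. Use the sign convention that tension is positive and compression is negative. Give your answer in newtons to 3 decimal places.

-70.200

N=5 nodes, M=7 members, R=3 reactions → 2N=10, M+R=10
member 0 (0-1): L=6.8827, (cx,cy)=(0.3586,0.9335)
member 1 (0-2): L=4.5920, (cx,cy)=(1.0000,0.0000)
member 2 (1-2): L=6.7670, (cx,cy)=(0.3139,-0.9495)
member 3 (1-3): L=4.6893, (cx,cy)=(0.9999,0.0107)
member 4 (2-3): L=6.9645, (cx,cy)=(0.3683,0.9297)
member 5 (2-4): L=5.3080, (cx,cy)=(1.0000,0.0000)
member 6 (3-4): L=7.0320, (cx,cy)=(0.3901,-0.9208)
solve A·x = −loads:
  F[0-1] = -3925.0400 N (compression)
  F[0-2] = -1609.6597 N (compression)
  F[1-2] = +2372.5368 N (tension)
  F[1-3] = -3016.4969 N (compression)
  F[2-3] = -2422.9479 N (compression)
  F[2-4] = +27.3829 N (tension)
  F[3-4] = -70.1997 N (compression)
  Rx@0 = +3017.1000 N
  Ry@0 = +3664.0212 N
  Ry@4 = +64.6388 N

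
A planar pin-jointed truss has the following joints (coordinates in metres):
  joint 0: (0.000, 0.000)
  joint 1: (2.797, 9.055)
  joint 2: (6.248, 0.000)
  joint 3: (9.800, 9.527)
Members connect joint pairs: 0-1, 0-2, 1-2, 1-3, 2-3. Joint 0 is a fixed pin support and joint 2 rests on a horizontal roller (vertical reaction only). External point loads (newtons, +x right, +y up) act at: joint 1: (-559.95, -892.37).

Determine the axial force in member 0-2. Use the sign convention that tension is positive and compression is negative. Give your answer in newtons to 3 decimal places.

-157.033

N=4 nodes, M=5 members, R=3 reactions → 2N=8, M+R=8
member 0 (0-1): L=9.4771, (cx,cy)=(0.2951,0.9555)
member 1 (0-2): L=6.2480, (cx,cy)=(1.0000,0.0000)
member 2 (1-2): L=9.6903, (cx,cy)=(0.3561,-0.9344)
member 3 (1-3): L=7.0189, (cx,cy)=(0.9977,0.0672)
member 4 (2-3): L=10.1676, (cx,cy)=(0.3493,0.9370)
solve A·x = −loads:
  F[0-1] = -1365.2151 N (compression)
  F[0-2] = -157.0325 N (compression)
  F[1-2] = +440.9435 N (tension)
  F[1-3] = -0.0000 N (compression)
  F[2-3] = +0.0000 N (tension)
  Rx@0 = +559.9500 N
  Ry@0 = +1304.4040 N
  Ry@2 = -412.0340 N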